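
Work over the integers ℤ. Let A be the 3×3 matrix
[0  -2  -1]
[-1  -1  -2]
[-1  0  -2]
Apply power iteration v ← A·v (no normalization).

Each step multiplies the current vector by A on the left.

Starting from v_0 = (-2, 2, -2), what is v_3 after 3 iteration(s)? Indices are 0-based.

v_0 = (-2, 2, -2).
v_1 = A·v_0 = (-2, 4, 6).
v_2 = A·v_1 = (-14, -14, -10).
v_3 = A·v_2 = (38, 48, 34).

v_3 = (38, 48, 34)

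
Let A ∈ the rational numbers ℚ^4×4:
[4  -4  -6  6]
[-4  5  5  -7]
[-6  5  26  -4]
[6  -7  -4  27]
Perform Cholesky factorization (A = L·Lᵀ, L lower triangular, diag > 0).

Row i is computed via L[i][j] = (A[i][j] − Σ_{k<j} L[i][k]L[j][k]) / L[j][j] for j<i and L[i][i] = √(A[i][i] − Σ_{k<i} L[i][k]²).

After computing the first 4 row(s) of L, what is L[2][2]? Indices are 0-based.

L[2][2] = 4

Step 1: L[0][0] = √(4) = 2.
  L[1][0] = (-4) / L[0][0] = -2.
Step 2: L[1][1] = √(1) = 1.
  L[2][0] = (-6) / L[0][0] = -3.
  L[2][1] = (-1) / L[1][1] = -1.
Step 3: L[2][2] = √(16) = 4.
  L[3][0] = (6) / L[0][0] = 3.
  L[3][1] = (-1) / L[1][1] = -1.
  L[3][2] = (4) / L[2][2] = 1.
Step 4: L[3][3] = √(16) = 4.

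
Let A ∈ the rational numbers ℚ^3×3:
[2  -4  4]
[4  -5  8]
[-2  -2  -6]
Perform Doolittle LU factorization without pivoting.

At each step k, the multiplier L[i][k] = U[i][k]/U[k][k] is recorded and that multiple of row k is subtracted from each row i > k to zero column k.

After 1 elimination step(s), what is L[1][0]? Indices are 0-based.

[col 0] pivot 2
  R1 -= 2*R0 → (0, 3, 0)  (L[1][0] := 2)
  R2 -= -1*R0 → (0, -6, -2)  (L[2][0] := -1)

L[1][0] = 2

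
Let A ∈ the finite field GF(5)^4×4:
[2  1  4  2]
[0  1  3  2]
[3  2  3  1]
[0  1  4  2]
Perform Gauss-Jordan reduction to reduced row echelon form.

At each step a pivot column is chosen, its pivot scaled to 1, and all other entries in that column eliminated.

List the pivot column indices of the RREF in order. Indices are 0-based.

step 1: normalize row 0 (÷2) = (1, 3, 2, 1)
  row 2: subtract 3×row0 = (0, 3, 2, 3)
step 2: normalize row 1 (÷1) = (0, 1, 3, 2)
  row 0: subtract 3×row1 = (1, 0, 3, 0)
  row 2: subtract 3×row1 = (0, 0, 3, 2)
  row 3: subtract 1×row1 = (0, 0, 1, 0)
step 3: normalize row 2 (÷3) = (0, 0, 1, 4)
  row 0: subtract 3×row2 = (1, 0, 0, 3)
  row 1: subtract 3×row2 = (0, 1, 0, 0)
  row 3: subtract 1×row2 = (0, 0, 0, 1)
step 4: normalize row 3 (÷1) = (0, 0, 0, 1)
  row 0: subtract 3×row3 = (1, 0, 0, 0)
  row 2: subtract 4×row3 = (0, 0, 1, 0)

pivot columns: 0, 1, 2, 3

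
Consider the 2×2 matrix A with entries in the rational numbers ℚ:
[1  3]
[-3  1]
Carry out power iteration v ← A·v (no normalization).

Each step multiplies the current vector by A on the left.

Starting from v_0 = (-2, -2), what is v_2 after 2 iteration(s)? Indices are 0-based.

v_2 = (4, 28)

v_0 = (-2, -2).
v_1 = A·v_0 = (-8, 4).
v_2 = A·v_1 = (4, 28).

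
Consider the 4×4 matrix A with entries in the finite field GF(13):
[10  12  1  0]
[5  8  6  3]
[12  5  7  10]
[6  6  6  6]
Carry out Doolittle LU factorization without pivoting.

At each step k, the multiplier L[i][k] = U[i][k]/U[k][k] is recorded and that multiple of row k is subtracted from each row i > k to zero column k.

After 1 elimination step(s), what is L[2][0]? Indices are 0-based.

L[2][0] = 9

k=0: U[0][0]=10
  eliminate (1,0): mult=7, new row 1: (0, 2, 12, 3); set L[1][0]=7
  eliminate (2,0): mult=9, new row 2: (0, 1, 11, 10); set L[2][0]=9
  eliminate (3,0): mult=11, new row 3: (0, 4, 8, 6); set L[3][0]=11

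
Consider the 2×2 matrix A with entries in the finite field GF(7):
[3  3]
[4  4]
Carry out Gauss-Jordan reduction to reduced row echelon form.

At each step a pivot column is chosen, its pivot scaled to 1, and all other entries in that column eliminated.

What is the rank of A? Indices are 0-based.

rank = 1

step 1: normalize row 0 (÷3) = (1, 1)
  row 1: subtract 4×row0 = (0, 0)
skip col 1 (zero from row 1)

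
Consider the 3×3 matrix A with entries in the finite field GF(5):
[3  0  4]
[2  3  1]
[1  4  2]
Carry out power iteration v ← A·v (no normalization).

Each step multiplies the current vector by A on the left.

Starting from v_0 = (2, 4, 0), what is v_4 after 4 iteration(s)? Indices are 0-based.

v_0 = (2, 4, 0).
v_1 = A·v_0 = (1, 1, 3).
v_2 = A·v_1 = (0, 3, 1).
v_3 = A·v_2 = (4, 0, 4).
v_4 = A·v_3 = (3, 2, 2).

v_4 = (3, 2, 2)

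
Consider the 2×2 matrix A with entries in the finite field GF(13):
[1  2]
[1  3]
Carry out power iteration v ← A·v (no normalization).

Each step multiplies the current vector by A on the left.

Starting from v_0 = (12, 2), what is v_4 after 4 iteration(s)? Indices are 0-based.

v_4 = (1, 3)

v_0 = (12, 2).
v_1 = A·v_0 = (3, 5).
v_2 = A·v_1 = (0, 5).
v_3 = A·v_2 = (10, 2).
v_4 = A·v_3 = (1, 3).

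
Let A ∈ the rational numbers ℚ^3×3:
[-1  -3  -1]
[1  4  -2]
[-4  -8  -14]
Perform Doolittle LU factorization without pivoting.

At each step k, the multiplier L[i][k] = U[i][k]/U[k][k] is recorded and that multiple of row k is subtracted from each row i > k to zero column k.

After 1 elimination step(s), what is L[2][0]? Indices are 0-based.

L[2][0] = 4

[col 0] pivot -1
  R1 -= -1*R0 → (0, 1, -3)  (L[1][0] := -1)
  R2 -= 4*R0 → (0, 4, -10)  (L[2][0] := 4)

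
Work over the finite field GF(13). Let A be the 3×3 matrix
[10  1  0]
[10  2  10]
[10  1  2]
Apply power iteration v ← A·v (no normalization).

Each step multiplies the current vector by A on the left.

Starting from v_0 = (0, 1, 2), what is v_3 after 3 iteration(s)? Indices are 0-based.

v_3 = (8, 12, 1)

v_0 = (0, 1, 2).
v_1 = A·v_0 = (1, 9, 5).
v_2 = A·v_1 = (6, 0, 3).
v_3 = A·v_2 = (8, 12, 1).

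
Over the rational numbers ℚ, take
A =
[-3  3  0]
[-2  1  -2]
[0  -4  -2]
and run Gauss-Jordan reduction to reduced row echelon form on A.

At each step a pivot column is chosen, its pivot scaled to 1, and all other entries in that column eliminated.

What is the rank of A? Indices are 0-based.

step 1: normalize row 0 (÷-3) = (1, -1, 0)
  row 1: subtract -2×row0 = (0, -1, -2)
step 2: normalize row 1 (÷-1) = (0, 1, 2)
  row 0: subtract -1×row1 = (1, 0, 2)
  row 2: subtract -4×row1 = (0, 0, 6)
step 3: normalize row 2 (÷6) = (0, 0, 1)
  row 0: subtract 2×row2 = (1, 0, 0)
  row 1: subtract 2×row2 = (0, 1, 0)

rank = 3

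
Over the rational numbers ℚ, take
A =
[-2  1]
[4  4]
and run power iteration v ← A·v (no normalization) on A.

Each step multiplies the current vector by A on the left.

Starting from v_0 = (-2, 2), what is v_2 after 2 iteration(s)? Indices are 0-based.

v_0 = (-2, 2).
v_1 = A·v_0 = (6, 0).
v_2 = A·v_1 = (-12, 24).

v_2 = (-12, 24)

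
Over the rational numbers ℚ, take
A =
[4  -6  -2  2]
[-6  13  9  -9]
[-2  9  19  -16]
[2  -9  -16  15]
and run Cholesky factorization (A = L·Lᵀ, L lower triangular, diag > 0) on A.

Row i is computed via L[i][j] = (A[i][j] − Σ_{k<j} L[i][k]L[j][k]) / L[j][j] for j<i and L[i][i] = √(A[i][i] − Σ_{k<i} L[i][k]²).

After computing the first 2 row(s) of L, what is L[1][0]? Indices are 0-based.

Step 1: L[0][0] = √(4) = 2.
  L[1][0] = (-6) / L[0][0] = -3.
Step 2: L[1][1] = √(4) = 2.

L[1][0] = -3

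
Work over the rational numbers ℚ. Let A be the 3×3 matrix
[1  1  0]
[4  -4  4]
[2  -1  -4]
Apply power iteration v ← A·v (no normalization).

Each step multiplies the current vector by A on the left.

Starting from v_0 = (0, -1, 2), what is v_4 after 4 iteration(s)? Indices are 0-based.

v_0 = (0, -1, 2).
v_1 = A·v_0 = (-1, 12, -7).
v_2 = A·v_1 = (11, -80, 14).
v_3 = A·v_2 = (-69, 420, 46).
v_4 = A·v_3 = (351, -1772, -742).

v_4 = (351, -1772, -742)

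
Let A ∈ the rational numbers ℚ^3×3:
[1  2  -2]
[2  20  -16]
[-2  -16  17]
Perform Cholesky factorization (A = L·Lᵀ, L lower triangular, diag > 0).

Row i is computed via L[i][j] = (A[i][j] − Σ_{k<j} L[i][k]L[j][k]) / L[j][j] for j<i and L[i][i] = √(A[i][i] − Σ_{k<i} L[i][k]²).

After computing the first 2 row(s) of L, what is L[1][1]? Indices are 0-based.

Step 1: L[0][0] = √(1) = 1.
  L[1][0] = (2) / L[0][0] = 2.
Step 2: L[1][1] = √(16) = 4.

L[1][1] = 4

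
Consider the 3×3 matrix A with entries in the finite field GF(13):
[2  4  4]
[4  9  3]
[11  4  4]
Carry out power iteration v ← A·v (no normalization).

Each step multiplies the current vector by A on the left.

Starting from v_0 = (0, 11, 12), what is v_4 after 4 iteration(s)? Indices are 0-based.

v_0 = (0, 11, 12).
v_1 = A·v_0 = (1, 5, 1).
v_2 = A·v_1 = (0, 0, 9).
v_3 = A·v_2 = (10, 1, 10).
v_4 = A·v_3 = (12, 1, 11).

v_4 = (12, 1, 11)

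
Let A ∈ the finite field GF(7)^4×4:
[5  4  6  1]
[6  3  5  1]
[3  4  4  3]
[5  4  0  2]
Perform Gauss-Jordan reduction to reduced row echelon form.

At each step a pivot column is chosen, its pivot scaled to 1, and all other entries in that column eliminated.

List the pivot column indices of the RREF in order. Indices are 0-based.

pivot(0,0)=5: scale R0 → (1, 5, 4, 3)
  clear (1,0): R1 −= (6)R0 → (0, 1, 2, 4)
  clear (2,0): R2 −= (3)R0 → (0, 3, 6, 1)
  clear (3,0): R3 −= (5)R0 → (0, 0, 1, 1)
pivot(1,1)=1: scale R1 → (0, 1, 2, 4)
  clear (0,1): R0 −= (5)R1 → (1, 0, 1, 4)
  clear (2,1): R2 −= (3)R1 → (0, 0, 0, 3)
pivot(2,2): swap R2↔R3
pivot(2,2)=1: scale R2 → (0, 0, 1, 1)
  clear (0,2): R0 −= (1)R2 → (1, 0, 0, 3)
  clear (1,2): R1 −= (2)R2 → (0, 1, 0, 2)
pivot(3,3)=3: scale R3 → (0, 0, 0, 1)
  clear (0,3): R0 −= (3)R3 → (1, 0, 0, 0)
  clear (1,3): R1 −= (2)R3 → (0, 1, 0, 0)
  clear (2,3): R2 −= (1)R3 → (0, 0, 1, 0)

pivot columns: 0, 1, 2, 3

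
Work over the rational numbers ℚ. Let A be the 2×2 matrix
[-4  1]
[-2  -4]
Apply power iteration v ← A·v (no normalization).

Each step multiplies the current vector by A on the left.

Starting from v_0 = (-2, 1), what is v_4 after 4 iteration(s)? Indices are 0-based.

v_4 = (-360, -828)

v_0 = (-2, 1).
v_1 = A·v_0 = (9, 0).
v_2 = A·v_1 = (-36, -18).
v_3 = A·v_2 = (126, 144).
v_4 = A·v_3 = (-360, -828).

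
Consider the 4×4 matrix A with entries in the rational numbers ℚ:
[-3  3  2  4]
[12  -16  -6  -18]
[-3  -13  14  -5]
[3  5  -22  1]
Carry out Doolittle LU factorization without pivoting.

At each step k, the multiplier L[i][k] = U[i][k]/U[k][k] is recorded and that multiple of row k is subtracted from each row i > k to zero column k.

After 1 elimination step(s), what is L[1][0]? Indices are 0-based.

k=0: U[0][0]=-3
  eliminate (1,0): mult=-4, new row 1: (0, -4, 2, -2); set L[1][0]=-4
  eliminate (2,0): mult=1, new row 2: (0, -16, 12, -9); set L[2][0]=1
  eliminate (3,0): mult=-1, new row 3: (0, 8, -20, 5); set L[3][0]=-1

L[1][0] = -4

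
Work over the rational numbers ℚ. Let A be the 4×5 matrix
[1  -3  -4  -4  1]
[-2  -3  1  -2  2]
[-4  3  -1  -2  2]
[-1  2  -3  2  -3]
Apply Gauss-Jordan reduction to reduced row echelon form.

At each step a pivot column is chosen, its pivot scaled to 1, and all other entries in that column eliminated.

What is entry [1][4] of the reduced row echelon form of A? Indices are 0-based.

M[1][4] = 7/46

pivot(0,0)=1: scale R0 → (1, -3, -4, -4, 1)
  clear (1,0): R1 −= (-2)R0 → (0, -9, -7, -10, 4)
  clear (2,0): R2 −= (-4)R0 → (0, -9, -17, -18, 6)
  clear (3,0): R3 −= (-1)R0 → (0, -1, -7, -2, -2)
pivot(1,1)=-9: scale R1 → (0, 1, 7/9, 10/9, -4/9)
  clear (0,1): R0 −= (-3)R1 → (1, 0, -5/3, -2/3, -1/3)
  clear (2,1): R2 −= (-9)R1 → (0, 0, -10, -8, 2)
  clear (3,1): R3 −= (-1)R1 → (0, 0, -56/9, -8/9, -22/9)
pivot(2,2)=-10: scale R2 → (0, 0, 1, 4/5, -1/5)
  clear (0,2): R0 −= (-5/3)R2 → (1, 0, 0, 2/3, -2/3)
  clear (1,2): R1 −= (7/9)R2 → (0, 1, 0, 22/45, -13/45)
  clear (3,2): R3 −= (-56/9)R2 → (0, 0, 0, 184/45, -166/45)
pivot(3,3)=184/45: scale R3 → (0, 0, 0, 1, -83/92)
  clear (0,3): R0 −= (2/3)R3 → (1, 0, 0, 0, -3/46)
  clear (1,3): R1 −= (22/45)R3 → (0, 1, 0, 0, 7/46)
  clear (2,3): R2 −= (4/5)R3 → (0, 0, 1, 0, 12/23)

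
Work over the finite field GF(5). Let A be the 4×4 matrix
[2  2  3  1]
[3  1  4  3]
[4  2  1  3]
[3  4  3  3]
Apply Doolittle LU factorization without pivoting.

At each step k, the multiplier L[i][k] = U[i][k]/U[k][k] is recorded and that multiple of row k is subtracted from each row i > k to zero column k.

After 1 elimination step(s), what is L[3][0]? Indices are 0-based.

Step 1: pivot at (0,0) is 2.
  row1 ← row1 − (4)·row0  ⇒  L[1][0]=4, U row1=(0, 3, 2, 4)
  row2 ← row2 − (2)·row0  ⇒  L[2][0]=2, U row2=(0, 3, 0, 1)
  row3 ← row3 − (4)·row0  ⇒  L[3][0]=4, U row3=(0, 1, 1, 4)

L[3][0] = 4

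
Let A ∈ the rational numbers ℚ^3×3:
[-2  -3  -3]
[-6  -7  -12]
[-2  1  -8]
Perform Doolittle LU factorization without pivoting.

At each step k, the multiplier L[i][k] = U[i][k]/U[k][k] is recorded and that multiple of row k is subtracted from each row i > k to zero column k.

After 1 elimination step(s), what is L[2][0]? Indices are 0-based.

Step 1: pivot at (0,0) is -2.
  row1 ← row1 − (3)·row0  ⇒  L[1][0]=3, U row1=(0, 2, -3)
  row2 ← row2 − (1)·row0  ⇒  L[2][0]=1, U row2=(0, 4, -5)

L[2][0] = 1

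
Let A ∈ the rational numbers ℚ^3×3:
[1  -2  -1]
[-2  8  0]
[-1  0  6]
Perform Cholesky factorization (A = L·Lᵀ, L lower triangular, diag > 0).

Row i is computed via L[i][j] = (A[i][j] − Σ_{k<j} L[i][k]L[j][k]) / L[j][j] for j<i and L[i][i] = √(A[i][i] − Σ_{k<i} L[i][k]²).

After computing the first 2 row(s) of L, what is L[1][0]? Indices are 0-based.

L[1][0] = -2

Step 1: L[0][0] = √(1) = 1.
  L[1][0] = (-2) / L[0][0] = -2.
Step 2: L[1][1] = √(4) = 2.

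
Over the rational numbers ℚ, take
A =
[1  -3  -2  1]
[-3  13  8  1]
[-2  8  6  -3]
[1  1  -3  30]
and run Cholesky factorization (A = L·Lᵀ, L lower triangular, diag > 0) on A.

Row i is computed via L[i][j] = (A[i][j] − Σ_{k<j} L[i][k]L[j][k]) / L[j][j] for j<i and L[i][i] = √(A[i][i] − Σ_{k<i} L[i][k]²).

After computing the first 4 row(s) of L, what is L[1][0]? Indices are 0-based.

L[1][0] = -3

Step 1: L[0][0] = √(1) = 1.
  L[1][0] = (-3) / L[0][0] = -3.
Step 2: L[1][1] = √(4) = 2.
  L[2][0] = (-2) / L[0][0] = -2.
  L[2][1] = (2) / L[1][1] = 1.
Step 3: L[2][2] = √(1) = 1.
  L[3][0] = (1) / L[0][0] = 1.
  L[3][1] = (4) / L[1][1] = 2.
  L[3][2] = (-3) / L[2][2] = -3.
Step 4: L[3][3] = √(16) = 4.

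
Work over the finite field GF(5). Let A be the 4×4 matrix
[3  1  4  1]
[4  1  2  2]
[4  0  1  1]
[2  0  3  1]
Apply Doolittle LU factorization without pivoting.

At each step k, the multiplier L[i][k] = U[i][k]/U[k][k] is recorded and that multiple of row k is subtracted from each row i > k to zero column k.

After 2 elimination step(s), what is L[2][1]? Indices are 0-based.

L[2][1] = 4

k=0: U[0][0]=3
  eliminate (1,0): mult=3, new row 1: (0, 3, 0, 4); set L[1][0]=3
  eliminate (2,0): mult=3, new row 2: (0, 2, 4, 3); set L[2][0]=3
  eliminate (3,0): mult=4, new row 3: (0, 1, 2, 2); set L[3][0]=4
k=1: U[1][1]=3
  eliminate (2,1): mult=4, new row 2: (0, 0, 4, 2); set L[2][1]=4
  eliminate (3,1): mult=2, new row 3: (0, 0, 2, 4); set L[3][1]=2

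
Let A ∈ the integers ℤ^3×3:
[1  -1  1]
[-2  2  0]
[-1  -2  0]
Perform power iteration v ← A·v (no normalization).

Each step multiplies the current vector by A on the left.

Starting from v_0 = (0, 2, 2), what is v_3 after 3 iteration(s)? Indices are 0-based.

v_3 = (-24, 32, -8)

v_0 = (0, 2, 2).
v_1 = A·v_0 = (0, 4, -4).
v_2 = A·v_1 = (-8, 8, -8).
v_3 = A·v_2 = (-24, 32, -8).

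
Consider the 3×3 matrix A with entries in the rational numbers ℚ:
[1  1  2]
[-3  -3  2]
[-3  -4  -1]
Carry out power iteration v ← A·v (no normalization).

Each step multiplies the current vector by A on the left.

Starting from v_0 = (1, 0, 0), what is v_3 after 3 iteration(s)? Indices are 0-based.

v_0 = (1, 0, 0).
v_1 = A·v_0 = (1, -3, -3).
v_2 = A·v_1 = (-8, 0, 12).
v_3 = A·v_2 = (16, 48, 12).

v_3 = (16, 48, 12)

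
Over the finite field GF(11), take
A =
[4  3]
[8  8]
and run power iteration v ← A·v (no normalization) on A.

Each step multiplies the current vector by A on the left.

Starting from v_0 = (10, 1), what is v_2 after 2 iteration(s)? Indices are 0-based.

v_2 = (7, 3)

v_0 = (10, 1).
v_1 = A·v_0 = (10, 0).
v_2 = A·v_1 = (7, 3).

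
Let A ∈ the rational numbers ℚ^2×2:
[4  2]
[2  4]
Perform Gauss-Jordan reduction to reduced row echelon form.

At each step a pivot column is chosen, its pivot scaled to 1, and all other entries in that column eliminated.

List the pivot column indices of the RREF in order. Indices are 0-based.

pivot(0,0)=4: scale R0 → (1, 1/2)
  clear (1,0): R1 −= (2)R0 → (0, 3)
pivot(1,1)=3: scale R1 → (0, 1)
  clear (0,1): R0 −= (1/2)R1 → (1, 0)

pivot columns: 0, 1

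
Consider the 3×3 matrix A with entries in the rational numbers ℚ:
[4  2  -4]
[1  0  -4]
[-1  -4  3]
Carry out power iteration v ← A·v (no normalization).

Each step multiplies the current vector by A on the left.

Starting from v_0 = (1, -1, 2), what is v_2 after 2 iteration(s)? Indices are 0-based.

v_0 = (1, -1, 2).
v_1 = A·v_0 = (-6, -7, 9).
v_2 = A·v_1 = (-74, -42, 61).

v_2 = (-74, -42, 61)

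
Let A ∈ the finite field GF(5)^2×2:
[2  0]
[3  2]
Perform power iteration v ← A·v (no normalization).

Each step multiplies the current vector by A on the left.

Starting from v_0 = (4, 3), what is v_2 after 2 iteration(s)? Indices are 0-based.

v_2 = (1, 0)

v_0 = (4, 3).
v_1 = A·v_0 = (3, 3).
v_2 = A·v_1 = (1, 0).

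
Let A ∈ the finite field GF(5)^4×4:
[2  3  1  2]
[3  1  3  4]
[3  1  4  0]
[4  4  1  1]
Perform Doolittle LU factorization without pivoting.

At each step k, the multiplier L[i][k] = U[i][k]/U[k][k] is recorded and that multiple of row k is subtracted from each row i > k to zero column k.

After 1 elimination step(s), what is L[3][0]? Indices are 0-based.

L[3][0] = 2

Step 1: pivot at (0,0) is 2.
  row1 ← row1 − (4)·row0  ⇒  L[1][0]=4, U row1=(0, 4, 4, 1)
  row2 ← row2 − (4)·row0  ⇒  L[2][0]=4, U row2=(0, 4, 0, 2)
  row3 ← row3 − (2)·row0  ⇒  L[3][0]=2, U row3=(0, 3, 4, 2)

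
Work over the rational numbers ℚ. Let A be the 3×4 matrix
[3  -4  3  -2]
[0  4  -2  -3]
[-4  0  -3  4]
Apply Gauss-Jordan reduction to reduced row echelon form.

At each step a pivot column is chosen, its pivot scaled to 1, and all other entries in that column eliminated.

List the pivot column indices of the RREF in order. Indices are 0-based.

pivot columns: 0, 1, 2

[1] R0 /= 3  ⇒  (1, -4/3, 1, -2/3)
     R2 -= -4·R0  ⇒  (0, -16/3, 1, 4/3)
[2] R1 /= 4  ⇒  (0, 1, -1/2, -3/4)
     R0 -= -4/3·R1  ⇒  (1, 0, 1/3, -5/3)
     R2 -= -16/3·R1  ⇒  (0, 0, -5/3, -8/3)
[3] R2 /= -5/3  ⇒  (0, 0, 1, 8/5)
     R0 -= 1/3·R2  ⇒  (1, 0, 0, -11/5)
     R1 -= -1/2·R2  ⇒  (0, 1, 0, 1/20)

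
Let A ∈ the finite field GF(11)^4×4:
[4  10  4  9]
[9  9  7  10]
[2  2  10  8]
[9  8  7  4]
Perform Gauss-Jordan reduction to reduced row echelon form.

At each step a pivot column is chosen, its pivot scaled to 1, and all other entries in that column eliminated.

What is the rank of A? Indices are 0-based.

[1] R0 /= 4  ⇒  (1, 8, 1, 5)
     R1 -= 9·R0  ⇒  (0, 3, 9, 9)
     R2 -= 2·R0  ⇒  (0, 8, 8, 9)
     R3 -= 9·R0  ⇒  (0, 2, 9, 3)
[2] R1 /= 3  ⇒  (0, 1, 3, 3)
     R0 -= 8·R1  ⇒  (1, 0, 10, 3)
     R2 -= 8·R1  ⇒  (0, 0, 6, 7)
     R3 -= 2·R1  ⇒  (0, 0, 3, 8)
[3] R2 /= 6  ⇒  (0, 0, 1, 3)
     R0 -= 10·R2  ⇒  (1, 0, 0, 6)
     R1 -= 3·R2  ⇒  (0, 1, 0, 5)
     R3 -= 3·R2  ⇒  (0, 0, 0, 10)
[4] R3 /= 10  ⇒  (0, 0, 0, 1)
     R0 -= 6·R3  ⇒  (1, 0, 0, 0)
     R1 -= 5·R3  ⇒  (0, 1, 0, 0)
     R2 -= 3·R3  ⇒  (0, 0, 1, 0)

rank = 4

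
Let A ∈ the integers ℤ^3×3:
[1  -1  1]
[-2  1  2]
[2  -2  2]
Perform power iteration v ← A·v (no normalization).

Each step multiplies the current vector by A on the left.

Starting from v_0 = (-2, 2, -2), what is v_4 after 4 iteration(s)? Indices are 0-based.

v_0 = (-2, 2, -2).
v_1 = A·v_0 = (-6, 2, -12).
v_2 = A·v_1 = (-20, -10, -40).
v_3 = A·v_2 = (-50, -50, -100).
v_4 = A·v_3 = (-100, -150, -200).

v_4 = (-100, -150, -200)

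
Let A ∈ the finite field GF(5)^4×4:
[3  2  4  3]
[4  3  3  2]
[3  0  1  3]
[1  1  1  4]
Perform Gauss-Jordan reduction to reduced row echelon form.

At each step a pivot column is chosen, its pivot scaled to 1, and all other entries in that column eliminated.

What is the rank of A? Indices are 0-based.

pivot(0,0)=3: scale R0 → (1, 4, 3, 1)
  clear (1,0): R1 −= (4)R0 → (0, 2, 1, 3)
  clear (2,0): R2 −= (3)R0 → (0, 3, 2, 0)
  clear (3,0): R3 −= (1)R0 → (0, 2, 3, 3)
pivot(1,1)=2: scale R1 → (0, 1, 3, 4)
  clear (0,1): R0 −= (4)R1 → (1, 0, 1, 0)
  clear (2,1): R2 −= (3)R1 → (0, 0, 3, 3)
  clear (3,1): R3 −= (2)R1 → (0, 0, 2, 0)
pivot(2,2)=3: scale R2 → (0, 0, 1, 1)
  clear (0,2): R0 −= (1)R2 → (1, 0, 0, 4)
  clear (1,2): R1 −= (3)R2 → (0, 1, 0, 1)
  clear (3,2): R3 −= (2)R2 → (0, 0, 0, 3)
pivot(3,3)=3: scale R3 → (0, 0, 0, 1)
  clear (0,3): R0 −= (4)R3 → (1, 0, 0, 0)
  clear (1,3): R1 −= (1)R3 → (0, 1, 0, 0)
  clear (2,3): R2 −= (1)R3 → (0, 0, 1, 0)

rank = 4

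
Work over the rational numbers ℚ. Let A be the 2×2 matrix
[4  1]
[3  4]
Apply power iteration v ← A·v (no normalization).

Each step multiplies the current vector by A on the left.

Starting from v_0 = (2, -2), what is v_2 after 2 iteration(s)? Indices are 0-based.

v_2 = (22, 10)

v_0 = (2, -2).
v_1 = A·v_0 = (6, -2).
v_2 = A·v_1 = (22, 10).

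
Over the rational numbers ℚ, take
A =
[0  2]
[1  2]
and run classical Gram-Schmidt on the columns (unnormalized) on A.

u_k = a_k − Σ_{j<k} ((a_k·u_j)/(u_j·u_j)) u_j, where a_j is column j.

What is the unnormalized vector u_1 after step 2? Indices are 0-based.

u_1 = (2, 0)

Step 1: u_0 = a_0 = (0, 1).
Step 2: u_1 = a_1 − (2)·u_0 = (2, 0).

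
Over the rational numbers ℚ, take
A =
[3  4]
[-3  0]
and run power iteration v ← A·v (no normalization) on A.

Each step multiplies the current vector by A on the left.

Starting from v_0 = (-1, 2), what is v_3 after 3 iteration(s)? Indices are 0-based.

v_3 = (21, -81)

v_0 = (-1, 2).
v_1 = A·v_0 = (5, 3).
v_2 = A·v_1 = (27, -15).
v_3 = A·v_2 = (21, -81).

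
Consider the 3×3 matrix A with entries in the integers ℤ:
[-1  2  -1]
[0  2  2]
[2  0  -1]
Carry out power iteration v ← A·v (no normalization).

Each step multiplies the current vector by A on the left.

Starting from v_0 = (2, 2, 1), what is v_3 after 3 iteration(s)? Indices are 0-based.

v_3 = (29, 34, 17)

v_0 = (2, 2, 1).
v_1 = A·v_0 = (1, 6, 3).
v_2 = A·v_1 = (8, 18, -1).
v_3 = A·v_2 = (29, 34, 17).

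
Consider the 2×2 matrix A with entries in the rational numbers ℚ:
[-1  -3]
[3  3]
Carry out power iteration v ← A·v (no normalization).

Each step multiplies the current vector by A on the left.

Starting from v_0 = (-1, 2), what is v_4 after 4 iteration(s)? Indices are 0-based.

v_0 = (-1, 2).
v_1 = A·v_0 = (-5, 3).
v_2 = A·v_1 = (-4, -6).
v_3 = A·v_2 = (22, -30).
v_4 = A·v_3 = (68, -24).

v_4 = (68, -24)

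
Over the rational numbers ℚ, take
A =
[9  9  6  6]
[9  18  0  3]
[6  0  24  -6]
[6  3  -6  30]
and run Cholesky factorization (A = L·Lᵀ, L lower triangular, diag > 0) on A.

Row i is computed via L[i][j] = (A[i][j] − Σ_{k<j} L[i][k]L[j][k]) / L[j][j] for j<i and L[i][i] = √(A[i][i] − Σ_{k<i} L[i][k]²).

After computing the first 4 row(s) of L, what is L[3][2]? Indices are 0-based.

Step 1: L[0][0] = √(9) = 3.
  L[1][0] = (9) / L[0][0] = 3.
Step 2: L[1][1] = √(9) = 3.
  L[2][0] = (6) / L[0][0] = 2.
  L[2][1] = (-6) / L[1][1] = -2.
Step 3: L[2][2] = √(16) = 4.
  L[3][0] = (6) / L[0][0] = 2.
  L[3][1] = (-3) / L[1][1] = -1.
  L[3][2] = (-12) / L[2][2] = -3.
Step 4: L[3][3] = √(16) = 4.

L[3][2] = -3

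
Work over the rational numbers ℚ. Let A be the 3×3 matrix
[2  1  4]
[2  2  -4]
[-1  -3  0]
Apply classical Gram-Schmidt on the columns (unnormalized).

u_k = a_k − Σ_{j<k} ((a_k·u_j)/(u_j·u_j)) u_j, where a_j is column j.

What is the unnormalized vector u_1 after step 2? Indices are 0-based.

u_1 = (-1, 0, -2)

Step 1: u_0 = a_0 = (2, 2, -1).
Step 2: u_1 = a_1 − (1)·u_0 = (-1, 0, -2).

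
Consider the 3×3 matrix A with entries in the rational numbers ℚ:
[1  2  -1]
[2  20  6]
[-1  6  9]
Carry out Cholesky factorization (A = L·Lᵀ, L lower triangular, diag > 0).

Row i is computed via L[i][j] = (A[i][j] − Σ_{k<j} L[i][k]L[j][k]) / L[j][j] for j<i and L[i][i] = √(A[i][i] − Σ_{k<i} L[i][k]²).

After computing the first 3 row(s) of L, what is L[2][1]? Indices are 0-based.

L[2][1] = 2

Step 1: L[0][0] = √(1) = 1.
  L[1][0] = (2) / L[0][0] = 2.
Step 2: L[1][1] = √(16) = 4.
  L[2][0] = (-1) / L[0][0] = -1.
  L[2][1] = (8) / L[1][1] = 2.
Step 3: L[2][2] = √(4) = 2.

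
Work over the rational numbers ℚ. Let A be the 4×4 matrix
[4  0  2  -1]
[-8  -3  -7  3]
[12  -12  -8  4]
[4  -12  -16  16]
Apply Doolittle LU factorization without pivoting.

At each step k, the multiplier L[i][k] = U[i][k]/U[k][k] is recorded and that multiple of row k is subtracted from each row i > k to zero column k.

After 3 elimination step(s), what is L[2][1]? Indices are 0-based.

L[2][1] = 4

k=0: U[0][0]=4
  eliminate (1,0): mult=-2, new row 1: (0, -3, -3, 1); set L[1][0]=-2
  eliminate (2,0): mult=3, new row 2: (0, -12, -14, 7); set L[2][0]=3
  eliminate (3,0): mult=1, new row 3: (0, -12, -18, 17); set L[3][0]=1
k=1: U[1][1]=-3
  eliminate (2,1): mult=4, new row 2: (0, 0, -2, 3); set L[2][1]=4
  eliminate (3,1): mult=4, new row 3: (0, 0, -6, 13); set L[3][1]=4
k=2: U[2][2]=-2
  eliminate (3,2): mult=3, new row 3: (0, 0, 0, 4); set L[3][2]=3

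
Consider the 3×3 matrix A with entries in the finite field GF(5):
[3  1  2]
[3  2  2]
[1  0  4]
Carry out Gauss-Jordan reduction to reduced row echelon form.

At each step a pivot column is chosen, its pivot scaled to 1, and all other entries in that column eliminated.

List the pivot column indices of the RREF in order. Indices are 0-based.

[1] R0 /= 3  ⇒  (1, 2, 4)
     R1 -= 3·R0  ⇒  (0, 1, 0)
     R2 -= 1·R0  ⇒  (0, 3, 0)
[2] R1 /= 1  ⇒  (0, 1, 0)
     R0 -= 2·R1  ⇒  (1, 0, 4)
     R2 -= 3·R1  ⇒  (0, 0, 0)
column 2 empty below row 2

pivot columns: 0, 1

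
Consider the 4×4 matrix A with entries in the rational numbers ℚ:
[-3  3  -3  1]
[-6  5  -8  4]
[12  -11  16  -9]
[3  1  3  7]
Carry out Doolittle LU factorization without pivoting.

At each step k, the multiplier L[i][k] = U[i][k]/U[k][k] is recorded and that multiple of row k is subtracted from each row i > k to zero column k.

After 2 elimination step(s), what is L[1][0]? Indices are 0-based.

L[1][0] = 2

Step 1: pivot at (0,0) is -3.
  row1 ← row1 − (2)·row0  ⇒  L[1][0]=2, U row1=(0, -1, -2, 2)
  row2 ← row2 − (-4)·row0  ⇒  L[2][0]=-4, U row2=(0, 1, 4, -5)
  row3 ← row3 − (-1)·row0  ⇒  L[3][0]=-1, U row3=(0, 4, 0, 8)
Step 2: pivot at (1,1) is -1.
  row2 ← row2 − (-1)·row1  ⇒  L[2][1]=-1, U row2=(0, 0, 2, -3)
  row3 ← row3 − (-4)·row1  ⇒  L[3][1]=-4, U row3=(0, 0, -8, 16)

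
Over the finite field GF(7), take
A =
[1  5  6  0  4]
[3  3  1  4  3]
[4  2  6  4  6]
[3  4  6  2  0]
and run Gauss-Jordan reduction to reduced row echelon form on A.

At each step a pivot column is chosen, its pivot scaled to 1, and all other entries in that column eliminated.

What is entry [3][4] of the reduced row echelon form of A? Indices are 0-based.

[1] R0 /= 1  ⇒  (1, 5, 6, 0, 4)
     R1 -= 3·R0  ⇒  (0, 2, 4, 4, 5)
     R2 -= 4·R0  ⇒  (0, 3, 3, 4, 4)
     R3 -= 3·R0  ⇒  (0, 3, 2, 2, 2)
[2] R1 /= 2  ⇒  (0, 1, 2, 2, 6)
     R0 -= 5·R1  ⇒  (1, 0, 3, 4, 2)
     R2 -= 3·R1  ⇒  (0, 0, 4, 5, 0)
     R3 -= 3·R1  ⇒  (0, 0, 3, 3, 5)
[3] R2 /= 4  ⇒  (0, 0, 1, 3, 0)
     R0 -= 3·R2  ⇒  (1, 0, 0, 2, 2)
     R1 -= 2·R2  ⇒  (0, 1, 0, 3, 6)
     R3 -= 3·R2  ⇒  (0, 0, 0, 1, 5)
[4] R3 /= 1  ⇒  (0, 0, 0, 1, 5)
     R0 -= 2·R3  ⇒  (1, 0, 0, 0, 6)
     R1 -= 3·R3  ⇒  (0, 1, 0, 0, 5)
     R2 -= 3·R3  ⇒  (0, 0, 1, 0, 6)

M[3][4] = 5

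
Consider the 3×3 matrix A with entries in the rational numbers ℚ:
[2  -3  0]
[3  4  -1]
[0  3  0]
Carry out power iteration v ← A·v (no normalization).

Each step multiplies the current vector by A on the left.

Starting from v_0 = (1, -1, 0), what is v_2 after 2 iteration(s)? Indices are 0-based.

v_0 = (1, -1, 0).
v_1 = A·v_0 = (5, -1, -3).
v_2 = A·v_1 = (13, 14, -3).

v_2 = (13, 14, -3)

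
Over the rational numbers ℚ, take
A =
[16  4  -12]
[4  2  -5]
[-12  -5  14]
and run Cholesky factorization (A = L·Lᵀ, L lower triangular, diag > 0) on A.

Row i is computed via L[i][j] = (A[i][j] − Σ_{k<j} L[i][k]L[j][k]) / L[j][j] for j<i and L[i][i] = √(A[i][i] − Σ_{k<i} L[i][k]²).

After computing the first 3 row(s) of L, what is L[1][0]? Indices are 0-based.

Step 1: L[0][0] = √(16) = 4.
  L[1][0] = (4) / L[0][0] = 1.
Step 2: L[1][1] = √(1) = 1.
  L[2][0] = (-12) / L[0][0] = -3.
  L[2][1] = (-2) / L[1][1] = -2.
Step 3: L[2][2] = √(1) = 1.

L[1][0] = 1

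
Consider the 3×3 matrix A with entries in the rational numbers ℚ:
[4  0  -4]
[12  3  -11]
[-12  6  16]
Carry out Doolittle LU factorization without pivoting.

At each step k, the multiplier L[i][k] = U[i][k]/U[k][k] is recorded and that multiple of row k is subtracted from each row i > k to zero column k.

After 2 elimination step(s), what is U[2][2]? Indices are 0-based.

U[2][2] = 2

Step 1: pivot at (0,0) is 4.
  row1 ← row1 − (3)·row0  ⇒  L[1][0]=3, U row1=(0, 3, 1)
  row2 ← row2 − (-3)·row0  ⇒  L[2][0]=-3, U row2=(0, 6, 4)
Step 2: pivot at (1,1) is 3.
  row2 ← row2 − (2)·row1  ⇒  L[2][1]=2, U row2=(0, 0, 2)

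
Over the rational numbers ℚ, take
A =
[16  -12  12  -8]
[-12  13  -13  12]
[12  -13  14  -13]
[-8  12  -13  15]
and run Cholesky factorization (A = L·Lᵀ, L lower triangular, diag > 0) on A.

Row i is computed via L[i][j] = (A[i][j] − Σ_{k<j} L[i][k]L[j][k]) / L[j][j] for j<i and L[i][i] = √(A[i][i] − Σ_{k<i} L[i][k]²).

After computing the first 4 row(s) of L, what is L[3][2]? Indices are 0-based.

Step 1: L[0][0] = √(16) = 4.
  L[1][0] = (-12) / L[0][0] = -3.
Step 2: L[1][1] = √(4) = 2.
  L[2][0] = (12) / L[0][0] = 3.
  L[2][1] = (-4) / L[1][1] = -2.
Step 3: L[2][2] = √(1) = 1.
  L[3][0] = (-8) / L[0][0] = -2.
  L[3][1] = (6) / L[1][1] = 3.
  L[3][2] = (-1) / L[2][2] = -1.
Step 4: L[3][3] = √(1) = 1.

L[3][2] = -1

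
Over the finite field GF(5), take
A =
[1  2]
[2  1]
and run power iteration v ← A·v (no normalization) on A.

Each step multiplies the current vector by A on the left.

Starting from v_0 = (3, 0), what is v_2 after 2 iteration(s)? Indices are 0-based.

v_0 = (3, 0).
v_1 = A·v_0 = (3, 1).
v_2 = A·v_1 = (0, 2).

v_2 = (0, 2)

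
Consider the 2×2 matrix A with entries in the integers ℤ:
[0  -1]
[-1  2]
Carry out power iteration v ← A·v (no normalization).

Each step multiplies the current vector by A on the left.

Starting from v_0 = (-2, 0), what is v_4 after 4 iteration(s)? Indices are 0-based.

v_0 = (-2, 0).
v_1 = A·v_0 = (0, 2).
v_2 = A·v_1 = (-2, 4).
v_3 = A·v_2 = (-4, 10).
v_4 = A·v_3 = (-10, 24).

v_4 = (-10, 24)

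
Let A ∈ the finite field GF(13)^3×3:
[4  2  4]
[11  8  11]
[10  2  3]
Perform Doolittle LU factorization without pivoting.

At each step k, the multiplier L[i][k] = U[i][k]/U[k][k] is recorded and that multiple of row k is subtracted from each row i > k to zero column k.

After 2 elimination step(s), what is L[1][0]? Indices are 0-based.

L[1][0] = 6

k=0: U[0][0]=4
  eliminate (1,0): mult=6, new row 1: (0, 9, 0); set L[1][0]=6
  eliminate (2,0): mult=9, new row 2: (0, 10, 6); set L[2][0]=9
k=1: U[1][1]=9
  eliminate (2,1): mult=4, new row 2: (0, 0, 6); set L[2][1]=4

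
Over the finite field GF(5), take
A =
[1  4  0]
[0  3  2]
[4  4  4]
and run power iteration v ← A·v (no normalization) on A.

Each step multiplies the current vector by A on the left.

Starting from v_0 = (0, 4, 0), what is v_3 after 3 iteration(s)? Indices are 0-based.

v_0 = (0, 4, 0).
v_1 = A·v_0 = (1, 2, 1).
v_2 = A·v_1 = (4, 3, 1).
v_3 = A·v_2 = (1, 1, 2).

v_3 = (1, 1, 2)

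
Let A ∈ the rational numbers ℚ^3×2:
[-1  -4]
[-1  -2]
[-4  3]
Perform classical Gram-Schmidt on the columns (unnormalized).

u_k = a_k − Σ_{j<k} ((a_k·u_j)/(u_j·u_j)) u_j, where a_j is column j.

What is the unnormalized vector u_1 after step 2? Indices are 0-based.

u_1 = (-13/3, -7/3, 5/3)

Step 1: u_0 = a_0 = (-1, -1, -4).
Step 2: u_1 = a_1 − (-1/3)·u_0 = (-13/3, -7/3, 5/3).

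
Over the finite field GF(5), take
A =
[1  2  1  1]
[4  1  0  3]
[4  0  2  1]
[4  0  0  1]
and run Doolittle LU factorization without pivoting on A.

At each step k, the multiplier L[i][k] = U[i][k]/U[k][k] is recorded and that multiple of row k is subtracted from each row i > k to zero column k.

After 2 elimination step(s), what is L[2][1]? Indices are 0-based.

Step 1: pivot at (0,0) is 1.
  row1 ← row1 − (4)·row0  ⇒  L[1][0]=4, U row1=(0, 3, 1, 4)
  row2 ← row2 − (4)·row0  ⇒  L[2][0]=4, U row2=(0, 2, 3, 2)
  row3 ← row3 − (4)·row0  ⇒  L[3][0]=4, U row3=(0, 2, 1, 2)
Step 2: pivot at (1,1) is 3.
  row2 ← row2 − (4)·row1  ⇒  L[2][1]=4, U row2=(0, 0, 4, 1)
  row3 ← row3 − (4)·row1  ⇒  L[3][1]=4, U row3=(0, 0, 2, 1)

L[2][1] = 4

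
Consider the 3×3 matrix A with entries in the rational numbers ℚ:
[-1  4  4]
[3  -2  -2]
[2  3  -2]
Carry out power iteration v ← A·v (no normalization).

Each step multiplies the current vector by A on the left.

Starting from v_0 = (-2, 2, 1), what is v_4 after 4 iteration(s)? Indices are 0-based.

v_0 = (-2, 2, 1).
v_1 = A·v_0 = (14, -12, 0).
v_2 = A·v_1 = (-62, 66, -8).
v_3 = A·v_2 = (294, -302, 90).
v_4 = A·v_3 = (-1142, 1306, -498).

v_4 = (-1142, 1306, -498)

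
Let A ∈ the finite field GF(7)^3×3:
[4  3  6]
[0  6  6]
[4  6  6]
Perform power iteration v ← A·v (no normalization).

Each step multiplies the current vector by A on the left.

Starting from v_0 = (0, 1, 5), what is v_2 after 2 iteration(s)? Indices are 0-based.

v_2 = (1, 5, 4)

v_0 = (0, 1, 5).
v_1 = A·v_0 = (5, 1, 1).
v_2 = A·v_1 = (1, 5, 4).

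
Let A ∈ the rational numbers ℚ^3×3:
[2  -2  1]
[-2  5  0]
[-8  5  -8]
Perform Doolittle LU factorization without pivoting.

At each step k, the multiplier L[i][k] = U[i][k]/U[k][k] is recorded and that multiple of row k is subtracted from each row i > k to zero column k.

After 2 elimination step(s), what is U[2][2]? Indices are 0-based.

U[2][2] = -3

k=0: U[0][0]=2
  eliminate (1,0): mult=-1, new row 1: (0, 3, 1); set L[1][0]=-1
  eliminate (2,0): mult=-4, new row 2: (0, -3, -4); set L[2][0]=-4
k=1: U[1][1]=3
  eliminate (2,1): mult=-1, new row 2: (0, 0, -3); set L[2][1]=-1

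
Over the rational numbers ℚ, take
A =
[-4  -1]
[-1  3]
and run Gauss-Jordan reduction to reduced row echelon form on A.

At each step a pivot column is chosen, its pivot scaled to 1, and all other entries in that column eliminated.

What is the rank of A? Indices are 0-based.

[1] R0 /= -4  ⇒  (1, 1/4)
     R1 -= -1·R0  ⇒  (0, 13/4)
[2] R1 /= 13/4  ⇒  (0, 1)
     R0 -= 1/4·R1  ⇒  (1, 0)

rank = 2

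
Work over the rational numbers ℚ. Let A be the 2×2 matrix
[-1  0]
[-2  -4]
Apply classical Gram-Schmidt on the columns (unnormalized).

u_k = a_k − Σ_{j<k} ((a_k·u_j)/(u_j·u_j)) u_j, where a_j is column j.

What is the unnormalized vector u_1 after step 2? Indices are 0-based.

u_1 = (8/5, -4/5)

Step 1: u_0 = a_0 = (-1, -2).
Step 2: u_1 = a_1 − (8/5)·u_0 = (8/5, -4/5).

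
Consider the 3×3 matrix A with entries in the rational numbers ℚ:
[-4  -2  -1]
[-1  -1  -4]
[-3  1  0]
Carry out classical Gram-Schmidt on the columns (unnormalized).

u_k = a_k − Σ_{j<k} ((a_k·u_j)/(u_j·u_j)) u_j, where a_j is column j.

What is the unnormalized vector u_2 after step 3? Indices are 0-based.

Step 1: u_0 = a_0 = (-4, -1, -3).
Step 2: u_1 = a_1 − (3/13)·u_0 = (-14/13, -10/13, 22/13).
Step 3: u_2 = a_2 − (4/13)·u_0 − (9/10)·u_1 = (6/5, -3, -3/5).

u_2 = (6/5, -3, -3/5)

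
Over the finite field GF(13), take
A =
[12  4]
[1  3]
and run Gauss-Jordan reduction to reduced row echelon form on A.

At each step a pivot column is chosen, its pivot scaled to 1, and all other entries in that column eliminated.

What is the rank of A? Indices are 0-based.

rank = 2

step 1: normalize row 0 (÷12) = (1, 9)
  row 1: subtract 1×row0 = (0, 7)
step 2: normalize row 1 (÷7) = (0, 1)
  row 0: subtract 9×row1 = (1, 0)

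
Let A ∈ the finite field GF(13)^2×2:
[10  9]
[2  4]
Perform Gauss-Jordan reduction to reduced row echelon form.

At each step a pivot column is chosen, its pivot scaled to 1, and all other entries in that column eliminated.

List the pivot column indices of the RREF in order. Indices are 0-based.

pivot(0,0)=10: scale R0 → (1, 10)
  clear (1,0): R1 −= (2)R0 → (0, 10)
pivot(1,1)=10: scale R1 → (0, 1)
  clear (0,1): R0 −= (10)R1 → (1, 0)

pivot columns: 0, 1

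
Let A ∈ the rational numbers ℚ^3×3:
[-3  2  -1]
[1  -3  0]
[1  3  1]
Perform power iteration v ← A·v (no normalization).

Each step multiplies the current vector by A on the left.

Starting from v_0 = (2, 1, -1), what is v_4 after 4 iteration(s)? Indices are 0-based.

v_0 = (2, 1, -1).
v_1 = A·v_0 = (-3, -1, 4).
v_2 = A·v_1 = (3, 0, -2).
v_3 = A·v_2 = (-7, 3, 1).
v_4 = A·v_3 = (26, -16, 3).

v_4 = (26, -16, 3)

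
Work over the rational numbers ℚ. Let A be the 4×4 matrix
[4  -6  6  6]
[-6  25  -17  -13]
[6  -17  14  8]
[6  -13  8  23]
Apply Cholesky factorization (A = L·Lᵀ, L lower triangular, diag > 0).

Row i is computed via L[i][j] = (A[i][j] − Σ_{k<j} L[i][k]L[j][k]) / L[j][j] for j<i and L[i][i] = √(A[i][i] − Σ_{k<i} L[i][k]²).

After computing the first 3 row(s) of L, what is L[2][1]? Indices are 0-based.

Step 1: L[0][0] = √(4) = 2.
  L[1][0] = (-6) / L[0][0] = -3.
Step 2: L[1][1] = √(16) = 4.
  L[2][0] = (6) / L[0][0] = 3.
  L[2][1] = (-8) / L[1][1] = -2.
Step 3: L[2][2] = √(1) = 1.

L[2][1] = -2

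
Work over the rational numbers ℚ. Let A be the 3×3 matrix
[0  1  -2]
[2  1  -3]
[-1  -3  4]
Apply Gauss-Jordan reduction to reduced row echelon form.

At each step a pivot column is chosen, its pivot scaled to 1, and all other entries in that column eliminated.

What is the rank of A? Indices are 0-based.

rank = 3

step 1: exchange rows 0,1
step 1: normalize row 0 (÷2) = (1, 1/2, -3/2)
  row 2: subtract -1×row0 = (0, -5/2, 5/2)
step 2: normalize row 1 (÷1) = (0, 1, -2)
  row 0: subtract 1/2×row1 = (1, 0, -1/2)
  row 2: subtract -5/2×row1 = (0, 0, -5/2)
step 3: normalize row 2 (÷-5/2) = (0, 0, 1)
  row 0: subtract -1/2×row2 = (1, 0, 0)
  row 1: subtract -2×row2 = (0, 1, 0)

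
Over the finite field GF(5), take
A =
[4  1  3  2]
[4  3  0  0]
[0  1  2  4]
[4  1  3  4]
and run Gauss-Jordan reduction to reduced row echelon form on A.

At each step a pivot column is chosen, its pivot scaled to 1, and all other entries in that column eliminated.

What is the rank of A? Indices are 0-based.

step 1: normalize row 0 (÷4) = (1, 4, 2, 3)
  row 1: subtract 4×row0 = (0, 2, 2, 3)
  row 3: subtract 4×row0 = (0, 0, 0, 2)
step 2: normalize row 1 (÷2) = (0, 1, 1, 4)
  row 0: subtract 4×row1 = (1, 0, 3, 2)
  row 2: subtract 1×row1 = (0, 0, 1, 0)
step 3: normalize row 2 (÷1) = (0, 0, 1, 0)
  row 0: subtract 3×row2 = (1, 0, 0, 2)
  row 1: subtract 1×row2 = (0, 1, 0, 4)
step 4: normalize row 3 (÷2) = (0, 0, 0, 1)
  row 0: subtract 2×row3 = (1, 0, 0, 0)
  row 1: subtract 4×row3 = (0, 1, 0, 0)

rank = 4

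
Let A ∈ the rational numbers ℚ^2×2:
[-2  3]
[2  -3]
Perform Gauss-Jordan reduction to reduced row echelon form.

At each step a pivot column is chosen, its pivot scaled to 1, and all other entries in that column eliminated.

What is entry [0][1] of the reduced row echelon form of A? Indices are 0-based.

M[0][1] = -3/2

[1] R0 /= -2  ⇒  (1, -3/2)
     R1 -= 2·R0  ⇒  (0, 0)
column 1 empty below row 1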